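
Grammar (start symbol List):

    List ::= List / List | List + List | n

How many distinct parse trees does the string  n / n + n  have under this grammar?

Parse trees for n / n + n:
  [List [List n] / [List [List n] + [List n]]]
  [List [List [List n] / [List n]] + [List n]]

2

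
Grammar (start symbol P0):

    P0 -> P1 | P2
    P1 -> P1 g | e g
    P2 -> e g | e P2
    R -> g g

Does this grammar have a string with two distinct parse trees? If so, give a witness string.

Witness: e g

Derivation 1: P0 ⇒ P1 ⇒ e g
Derivation 2: P0 ⇒ P2 ⇒ e g

Two distinct leftmost derivations for the same string.

Ambiguous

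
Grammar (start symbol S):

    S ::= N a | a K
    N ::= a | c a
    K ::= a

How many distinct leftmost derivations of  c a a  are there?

Parse trees for c a a:
  [S [N c a] a]

1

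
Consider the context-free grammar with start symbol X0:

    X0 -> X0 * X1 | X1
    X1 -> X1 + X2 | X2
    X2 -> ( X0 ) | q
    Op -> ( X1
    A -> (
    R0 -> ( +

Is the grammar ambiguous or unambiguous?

(Op, A, R0 are unreachable from X0, so their rules don't affect L(X0).) This is a standard precedence ladder (X0 over X1 over X2), with each level left-recursive on its own operator ('*' at X0, '+' at X1). That structure is LR(1), hence unambiguous.

Unambiguous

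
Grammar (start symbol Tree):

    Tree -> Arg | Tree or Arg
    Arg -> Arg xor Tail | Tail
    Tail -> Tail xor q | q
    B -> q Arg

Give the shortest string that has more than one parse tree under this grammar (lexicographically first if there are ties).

q xor q

length 1: no string has ≥2 trees
length 3: q xor q has 2 parse trees

Two derivations of q xor q:
  Tree ⇒ Arg ⇒ Arg xor Tail ⇒ Tail xor Tail ⇒ q xor Tail ⇒ q xor q
  Tree ⇒ Arg ⇒ Tail ⇒ Tail xor q ⇒ q xor q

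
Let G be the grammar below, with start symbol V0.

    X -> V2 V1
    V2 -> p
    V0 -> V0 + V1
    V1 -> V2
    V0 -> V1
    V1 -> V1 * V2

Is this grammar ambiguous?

Only V0, V1, V2 are reachable from V0; ignoring the rest: This is a standard precedence ladder (V0 over V1 over V2), with each level left-recursive on its own operator ('+' at V0, '*' at V1). That structure is LR(1), hence unambiguous.

Unambiguous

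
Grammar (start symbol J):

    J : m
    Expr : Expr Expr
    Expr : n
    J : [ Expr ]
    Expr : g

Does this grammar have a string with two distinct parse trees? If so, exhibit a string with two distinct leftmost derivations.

Ambiguous

Witness: [ g g g ]

Derivation 1: J ⇒ [ Expr ] ⇒ [ Expr Expr ] ⇒ [ Expr Expr Expr ] ⇒ [ g Expr Expr ] ⇒ [ g g Expr ] ⇒ [ g g g ]
Derivation 2: J ⇒ [ Expr ] ⇒ [ Expr Expr ] ⇒ [ g Expr ] ⇒ [ g Expr Expr ] ⇒ [ g g Expr ] ⇒ [ g g g ]

Two distinct leftmost derivations for the same string.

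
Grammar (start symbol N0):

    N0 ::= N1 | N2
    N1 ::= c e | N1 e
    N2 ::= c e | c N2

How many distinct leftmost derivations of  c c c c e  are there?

Parse trees for c c c c e:
  [N0 [N2 c [N2 c [N2 c [N2 c e]]]]]

1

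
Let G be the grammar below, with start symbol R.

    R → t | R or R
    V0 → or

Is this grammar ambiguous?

Ambiguous

Witness: t or t or t

Derivation 1: R ⇒ R or R ⇒ t or R ⇒ t or R or R ⇒ t or t or R ⇒ t or t or t
Derivation 2: R ⇒ R or R ⇒ R or R or R ⇒ t or R or R ⇒ t or t or R ⇒ t or t or t

Two distinct leftmost derivations for the same string.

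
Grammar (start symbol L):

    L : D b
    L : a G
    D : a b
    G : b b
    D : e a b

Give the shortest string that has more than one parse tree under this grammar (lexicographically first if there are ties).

length 3: a b b has 2 parse trees

Two derivations of a b b:
  L ⇒ D b ⇒ a b b
  L ⇒ a G ⇒ a b b

a b b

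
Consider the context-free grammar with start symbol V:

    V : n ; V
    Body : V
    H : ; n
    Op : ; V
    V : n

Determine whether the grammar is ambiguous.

Only V is reachable from V; ignoring the rest: The reachable grammar is A → atom sep A | atom. Each atom is followed by either the separator (recurse) or end-of-string (stop) — no choice point.

Unambiguous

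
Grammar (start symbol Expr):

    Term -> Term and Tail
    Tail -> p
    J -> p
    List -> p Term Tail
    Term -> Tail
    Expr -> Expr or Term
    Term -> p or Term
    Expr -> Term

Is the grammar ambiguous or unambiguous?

Witness: p or p

Derivation 1: Expr ⇒ Expr or Term ⇒ Term or Term ⇒ Tail or Term ⇒ p or Term ⇒ p or Tail ⇒ p or p
Derivation 2: Expr ⇒ Term ⇒ p or Term ⇒ p or Tail ⇒ p or p

Two distinct leftmost derivations for the same string.

Ambiguous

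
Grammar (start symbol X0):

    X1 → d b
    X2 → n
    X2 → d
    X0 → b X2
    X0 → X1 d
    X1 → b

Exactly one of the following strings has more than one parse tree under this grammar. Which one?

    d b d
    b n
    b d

d b d: 1 tree
b n: 1 tree
b d: 2 trees

b d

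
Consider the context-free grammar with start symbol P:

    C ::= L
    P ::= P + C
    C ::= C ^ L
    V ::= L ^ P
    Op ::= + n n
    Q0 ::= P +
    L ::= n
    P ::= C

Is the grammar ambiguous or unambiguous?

Only P, C, L are reachable from P; ignoring the rest: The grammar is stratified — P handles '+' (left-recursive), C handles '^', L atoms. Each operator has a fixed associativity and precedence level, so every string has one parse.

Unambiguous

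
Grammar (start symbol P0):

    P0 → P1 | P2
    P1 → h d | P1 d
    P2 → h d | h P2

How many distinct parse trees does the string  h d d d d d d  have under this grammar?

Parse trees for h d d d d d d:
  [P0 [P1 [P1 [P1 [P1 [P1 [P1 h d] d] d] d] d] d]]

1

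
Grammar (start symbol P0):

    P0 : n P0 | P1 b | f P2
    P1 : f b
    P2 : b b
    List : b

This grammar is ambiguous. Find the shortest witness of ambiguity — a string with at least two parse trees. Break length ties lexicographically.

f b b

length 3: f b b has 2 parse trees

Two derivations of f b b:
  P0 ⇒ P1 b ⇒ f b b
  P0 ⇒ f P2 ⇒ f b b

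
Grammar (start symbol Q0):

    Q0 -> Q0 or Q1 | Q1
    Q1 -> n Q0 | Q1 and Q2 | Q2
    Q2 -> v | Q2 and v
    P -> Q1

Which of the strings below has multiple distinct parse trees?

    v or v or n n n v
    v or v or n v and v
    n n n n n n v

v or v or n v and v

v or v or n n n v: 1 tree
v or v or n v and v: 3 trees
n n n n n n v: 1 tree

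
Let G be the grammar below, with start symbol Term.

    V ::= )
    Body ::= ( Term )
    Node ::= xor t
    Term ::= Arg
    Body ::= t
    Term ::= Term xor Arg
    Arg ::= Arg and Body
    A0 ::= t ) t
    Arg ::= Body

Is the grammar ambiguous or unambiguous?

(A0, V, Node are unreachable from Term, so their rules don't affect L(Term).) This is a standard precedence ladder (Term over Arg over Body), with each level left-recursive on its own operator ('xor' at Term, 'and' at Arg). That structure is LR(1), hence unambiguous.

Unambiguous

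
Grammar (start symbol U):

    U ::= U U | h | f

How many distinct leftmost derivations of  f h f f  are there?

5

Parse trees for f h f f:
  [U [U f] [U [U h] [U [U f] [U f]]]]
  [U [U f] [U [U [U h] [U f]] [U f]]]
  [U [U [U f] [U h]] [U [U f] [U f]]]
  [U [U [U f] [U [U h] [U f]]] [U f]]
  [U [U [U [U f] [U h]] [U f]] [U f]]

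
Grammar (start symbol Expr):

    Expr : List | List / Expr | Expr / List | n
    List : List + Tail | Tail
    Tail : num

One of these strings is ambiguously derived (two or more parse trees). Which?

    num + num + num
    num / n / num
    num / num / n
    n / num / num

num / n / num

num + num + num: 1 tree
num / n / num: 2 trees
num / num / n: 1 tree
n / num / num: 1 tree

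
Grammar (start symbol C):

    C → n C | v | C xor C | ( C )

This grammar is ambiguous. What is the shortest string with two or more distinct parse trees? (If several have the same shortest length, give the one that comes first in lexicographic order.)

length 1: no string has ≥2 trees
length 2: no string has ≥2 trees
length 3: no string has ≥2 trees
length 4: n v xor v has 2 parse trees

Two derivations of n v xor v:
  C ⇒ n C ⇒ n C xor C ⇒ n v xor C ⇒ n v xor v
  C ⇒ C xor C ⇒ n C xor C ⇒ n v xor C ⇒ n v xor v

n v xor v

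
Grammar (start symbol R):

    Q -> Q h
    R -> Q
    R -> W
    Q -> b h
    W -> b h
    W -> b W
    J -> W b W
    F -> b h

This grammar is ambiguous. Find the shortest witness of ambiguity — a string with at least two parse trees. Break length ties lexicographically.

b h

length 2: b h has 2 parse trees

Two derivations of b h:
  R ⇒ Q ⇒ b h
  R ⇒ W ⇒ b h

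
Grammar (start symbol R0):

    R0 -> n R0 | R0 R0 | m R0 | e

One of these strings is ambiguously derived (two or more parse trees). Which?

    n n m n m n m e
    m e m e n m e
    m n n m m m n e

m e m e n m e

n n m n m n m e: 1 tree
m e m e n m e: 7 trees
m n n m m m n e: 1 tree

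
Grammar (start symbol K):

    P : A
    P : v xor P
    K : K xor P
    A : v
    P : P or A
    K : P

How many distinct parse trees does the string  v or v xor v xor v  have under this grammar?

Parse trees for v or v xor v xor v:
  [K [K [P [P [A v]] or [A v]]] xor [P v xor [P [A v]]]]
  [K [K [K [P [P [A v]] or [A v]]] xor [P [A v]]] xor [P [A v]]]

2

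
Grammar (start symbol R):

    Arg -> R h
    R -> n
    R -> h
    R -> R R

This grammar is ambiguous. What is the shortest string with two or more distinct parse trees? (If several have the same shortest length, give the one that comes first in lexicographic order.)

length 1: no string has ≥2 trees
length 2: no string has ≥2 trees
length 3: h h h has 2 parse trees

Two derivations of h h h:
  R ⇒ R R ⇒ h R ⇒ h R R ⇒ h h R ⇒ h h h
  R ⇒ R R ⇒ R R R ⇒ h R R ⇒ h h R ⇒ h h h

h h h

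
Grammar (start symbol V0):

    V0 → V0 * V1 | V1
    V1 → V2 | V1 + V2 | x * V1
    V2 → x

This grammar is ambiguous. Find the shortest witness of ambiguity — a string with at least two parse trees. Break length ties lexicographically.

length 1: no string has ≥2 trees
length 3: x * x has 2 parse trees

Two derivations of x * x:
  V0 ⇒ V0 * V1 ⇒ V1 * V1 ⇒ V2 * V1 ⇒ x * V1 ⇒ x * V2 ⇒ x * x
  V0 ⇒ V1 ⇒ x * V1 ⇒ x * V2 ⇒ x * x

x * x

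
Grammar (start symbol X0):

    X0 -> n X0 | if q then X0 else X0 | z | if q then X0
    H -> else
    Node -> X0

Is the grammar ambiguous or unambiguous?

Ambiguous

Witness: if q then if q then z else z

Derivation 1: X0 ⇒ if q then X0 else X0 ⇒ if q then if q then X0 else X0 ⇒ if q then if q then z else X0 ⇒ if q then if q then z else z
Derivation 2: X0 ⇒ if q then X0 ⇒ if q then if q then X0 else X0 ⇒ if q then if q then z else X0 ⇒ if q then if q then z else z

Two distinct leftmost derivations for the same string.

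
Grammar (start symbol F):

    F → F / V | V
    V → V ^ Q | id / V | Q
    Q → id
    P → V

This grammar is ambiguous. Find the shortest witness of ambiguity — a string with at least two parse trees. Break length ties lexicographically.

length 1: no string has ≥2 trees
length 3: id / id has 2 parse trees

Two derivations of id / id:
  F ⇒ F / V ⇒ V / V ⇒ Q / V ⇒ id / V ⇒ id / Q ⇒ id / id
  F ⇒ V ⇒ id / V ⇒ id / Q ⇒ id / id

id / id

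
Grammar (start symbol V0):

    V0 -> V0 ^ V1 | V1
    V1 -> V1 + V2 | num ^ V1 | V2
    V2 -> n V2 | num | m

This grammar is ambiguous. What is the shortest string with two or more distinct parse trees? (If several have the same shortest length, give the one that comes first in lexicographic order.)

length 1: no string has ≥2 trees
length 2: no string has ≥2 trees
length 3: num ^ m has 2 parse trees

Two derivations of num ^ m:
  V0 ⇒ V0 ^ V1 ⇒ V1 ^ V1 ⇒ V2 ^ V1 ⇒ num ^ V1 ⇒ num ^ V2 ⇒ num ^ m
  V0 ⇒ V1 ⇒ num ^ V1 ⇒ num ^ V2 ⇒ num ^ m

num ^ m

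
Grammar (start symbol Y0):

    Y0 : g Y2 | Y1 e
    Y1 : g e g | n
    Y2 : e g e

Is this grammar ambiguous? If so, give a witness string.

Ambiguous

Witness: g e g e

Derivation 1: Y0 ⇒ g Y2 ⇒ g e g e
Derivation 2: Y0 ⇒ Y1 e ⇒ g e g e

Two distinct leftmost derivations for the same string.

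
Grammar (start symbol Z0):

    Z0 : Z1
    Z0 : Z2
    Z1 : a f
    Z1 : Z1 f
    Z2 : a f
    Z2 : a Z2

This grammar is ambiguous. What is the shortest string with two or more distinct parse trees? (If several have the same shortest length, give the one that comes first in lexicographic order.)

a f

length 2: a f has 2 parse trees

Two derivations of a f:
  Z0 ⇒ Z1 ⇒ a f
  Z0 ⇒ Z2 ⇒ a f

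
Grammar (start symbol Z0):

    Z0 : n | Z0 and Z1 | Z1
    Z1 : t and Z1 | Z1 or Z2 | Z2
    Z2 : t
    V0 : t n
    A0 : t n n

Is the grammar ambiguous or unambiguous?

Ambiguous

Witness: t and t

Derivation 1: Z0 ⇒ Z0 and Z1 ⇒ Z1 and Z1 ⇒ Z2 and Z1 ⇒ t and Z1 ⇒ t and Z2 ⇒ t and t
Derivation 2: Z0 ⇒ Z1 ⇒ t and Z1 ⇒ t and Z2 ⇒ t and t

Two distinct leftmost derivations for the same string.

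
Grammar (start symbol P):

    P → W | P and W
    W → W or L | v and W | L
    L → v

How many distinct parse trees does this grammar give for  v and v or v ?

3

Parse trees for v and v or v:
  [P [W [W v and [W [L v]]] or [L v]]]
  [P [W v and [W [W [L v]] or [L v]]]]
  [P [P [W [L v]]] and [W [W [L v]] or [L v]]]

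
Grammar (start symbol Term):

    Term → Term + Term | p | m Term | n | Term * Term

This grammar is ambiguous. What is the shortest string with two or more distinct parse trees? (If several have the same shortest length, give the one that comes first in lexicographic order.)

length 1: no string has ≥2 trees
length 2: no string has ≥2 trees
length 3: no string has ≥2 trees
length 4: m n * n has 2 parse trees

Two derivations of m n * n:
  Term ⇒ m Term ⇒ m Term * Term ⇒ m n * Term ⇒ m n * n
  Term ⇒ Term * Term ⇒ m Term * Term ⇒ m n * Term ⇒ m n * n

m n * n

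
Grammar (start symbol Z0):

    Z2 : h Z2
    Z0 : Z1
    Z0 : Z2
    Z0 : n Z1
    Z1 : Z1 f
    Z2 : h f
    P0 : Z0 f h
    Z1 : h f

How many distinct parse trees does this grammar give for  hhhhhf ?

Parse trees for hhhhhf:
  [Z0 [Z2 h [Z2 h [Z2 h [Z2 h [Z2 h f]]]]]]

1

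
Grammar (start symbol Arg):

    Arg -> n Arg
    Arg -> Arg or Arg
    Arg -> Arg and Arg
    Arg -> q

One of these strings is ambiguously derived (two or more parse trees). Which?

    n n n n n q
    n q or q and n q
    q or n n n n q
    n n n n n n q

n n n n n q: 1 tree
n q or q and n q: 5 trees
q or n n n n q: 1 tree
n n n n n n q: 1 tree

n q or q and n q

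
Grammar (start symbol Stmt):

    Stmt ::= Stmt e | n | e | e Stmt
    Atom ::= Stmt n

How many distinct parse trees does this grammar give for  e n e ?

2

Parse trees for e n e:
  [Stmt [Stmt e [Stmt n]] e]
  [Stmt e [Stmt [Stmt n] e]]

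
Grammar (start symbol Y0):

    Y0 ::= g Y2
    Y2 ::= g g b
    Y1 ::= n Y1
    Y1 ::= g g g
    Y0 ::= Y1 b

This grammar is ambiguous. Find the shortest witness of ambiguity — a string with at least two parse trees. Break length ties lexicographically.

g g g b

length 4: g g g b has 2 parse trees

Two derivations of g g g b:
  Y0 ⇒ g Y2 ⇒ g g g b
  Y0 ⇒ Y1 b ⇒ g g g b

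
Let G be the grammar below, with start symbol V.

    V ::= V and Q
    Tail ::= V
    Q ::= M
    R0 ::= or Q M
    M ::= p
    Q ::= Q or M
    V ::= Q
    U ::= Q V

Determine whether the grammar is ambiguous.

Unambiguous

Only V, Q, M are reachable from V; ignoring the rest: The grammar is stratified — V handles 'and' (left-recursive), Q handles 'or', M atoms. Each operator has a fixed associativity and precedence level, so every string has one parse.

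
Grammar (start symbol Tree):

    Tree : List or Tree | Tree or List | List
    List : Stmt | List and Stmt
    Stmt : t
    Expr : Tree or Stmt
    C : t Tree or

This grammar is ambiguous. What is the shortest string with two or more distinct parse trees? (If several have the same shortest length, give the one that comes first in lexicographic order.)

t or t

length 1: no string has ≥2 trees
length 3: t or t has 2 parse trees

Two derivations of t or t:
  Tree ⇒ List or Tree ⇒ Stmt or Tree ⇒ t or Tree ⇒ t or List ⇒ t or Stmt ⇒ t or t
  Tree ⇒ Tree or List ⇒ List or List ⇒ Stmt or List ⇒ t or List ⇒ t or Stmt ⇒ t or t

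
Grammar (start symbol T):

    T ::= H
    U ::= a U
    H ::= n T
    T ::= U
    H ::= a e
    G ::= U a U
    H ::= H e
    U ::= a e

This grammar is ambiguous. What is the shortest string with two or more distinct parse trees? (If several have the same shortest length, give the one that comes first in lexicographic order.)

a e

length 2: a e has 2 parse trees

Two derivations of a e:
  T ⇒ H ⇒ a e
  T ⇒ U ⇒ a e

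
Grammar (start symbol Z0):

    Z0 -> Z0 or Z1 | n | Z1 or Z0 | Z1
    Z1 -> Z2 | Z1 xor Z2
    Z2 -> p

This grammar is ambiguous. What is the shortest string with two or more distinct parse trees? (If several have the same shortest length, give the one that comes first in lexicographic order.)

p or p

length 1: no string has ≥2 trees
length 3: p or p has 2 parse trees

Two derivations of p or p:
  Z0 ⇒ Z0 or Z1 ⇒ Z1 or Z1 ⇒ Z2 or Z1 ⇒ p or Z1 ⇒ p or Z2 ⇒ p or p
  Z0 ⇒ Z1 or Z0 ⇒ Z2 or Z0 ⇒ p or Z0 ⇒ p or Z1 ⇒ p or Z2 ⇒ p or p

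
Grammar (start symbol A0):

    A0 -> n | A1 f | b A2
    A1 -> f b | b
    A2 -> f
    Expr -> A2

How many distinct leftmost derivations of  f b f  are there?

1

Parse trees for f b f:
  [A0 [A1 f b] f]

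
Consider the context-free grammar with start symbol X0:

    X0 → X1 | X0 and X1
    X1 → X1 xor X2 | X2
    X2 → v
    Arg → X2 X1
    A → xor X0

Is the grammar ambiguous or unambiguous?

Unambiguous

(Arg, A are unreachable from X0, so their rules don't affect L(X0).) The grammar is stratified — X0 handles 'and' (left-recursive), X1 handles 'xor', X2 atoms. Each operator has a fixed associativity and precedence level, so every string has one parse.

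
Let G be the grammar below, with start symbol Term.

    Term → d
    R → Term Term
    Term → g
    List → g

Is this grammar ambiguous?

Unambiguous

Only Term is reachable from Term; ignoring the rest: The reachable rules are right-linear with at most one rule per (nonterminal, next-terminal) pair. Each input token forces the next rule, so parsing is deterministic.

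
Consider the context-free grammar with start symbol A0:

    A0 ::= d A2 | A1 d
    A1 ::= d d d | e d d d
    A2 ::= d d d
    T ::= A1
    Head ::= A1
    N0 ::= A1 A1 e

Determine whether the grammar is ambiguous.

Ambiguous

Witness: d d d d

Derivation 1: A0 ⇒ d A2 ⇒ d d d d
Derivation 2: A0 ⇒ A1 d ⇒ d d d d

Two distinct leftmost derivations for the same string.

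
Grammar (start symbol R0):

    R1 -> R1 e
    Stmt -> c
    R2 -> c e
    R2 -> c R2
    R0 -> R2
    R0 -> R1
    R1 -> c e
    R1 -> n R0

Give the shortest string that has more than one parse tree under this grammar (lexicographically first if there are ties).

c e

length 2: c e has 2 parse trees

Two derivations of c e:
  R0 ⇒ R2 ⇒ c e
  R0 ⇒ R1 ⇒ c e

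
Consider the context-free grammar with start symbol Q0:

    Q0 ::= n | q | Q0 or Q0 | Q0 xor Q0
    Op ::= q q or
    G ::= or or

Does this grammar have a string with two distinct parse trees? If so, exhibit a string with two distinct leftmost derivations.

Witness: n or n or n

Derivation 1: Q0 ⇒ Q0 or Q0 ⇒ n or Q0 ⇒ n or Q0 or Q0 ⇒ n or n or Q0 ⇒ n or n or n
Derivation 2: Q0 ⇒ Q0 or Q0 ⇒ Q0 or Q0 or Q0 ⇒ n or Q0 or Q0 ⇒ n or n or Q0 ⇒ n or n or n

Two distinct leftmost derivations for the same string.

Ambiguous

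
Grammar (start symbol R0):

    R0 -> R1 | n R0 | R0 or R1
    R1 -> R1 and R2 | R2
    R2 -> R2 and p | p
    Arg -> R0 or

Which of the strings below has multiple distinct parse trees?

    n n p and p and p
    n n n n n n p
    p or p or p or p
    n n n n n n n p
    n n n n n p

n n p and p and p: 4 trees
n n n n n n p: 1 tree
p or p or p or p: 1 tree
n n n n n n n p: 1 tree
n n n n n p: 1 tree

n n p and p and p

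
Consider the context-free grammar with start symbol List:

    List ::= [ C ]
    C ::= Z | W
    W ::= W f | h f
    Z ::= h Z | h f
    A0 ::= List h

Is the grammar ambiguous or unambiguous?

Ambiguous

Witness: [ h f ]

Derivation 1: List ⇒ [ C ] ⇒ [ Z ] ⇒ [ h f ]
Derivation 2: List ⇒ [ C ] ⇒ [ W ] ⇒ [ h f ]

Two distinct leftmost derivations for the same string.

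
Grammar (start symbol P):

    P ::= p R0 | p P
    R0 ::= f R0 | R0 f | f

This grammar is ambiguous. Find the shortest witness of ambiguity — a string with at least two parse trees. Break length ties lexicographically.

length 2: no string has ≥2 trees
length 3: p f f has 2 parse trees

Two derivations of p f f:
  P ⇒ p R0 ⇒ p f R0 ⇒ p f f
  P ⇒ p R0 ⇒ p R0 f ⇒ p f f

p f f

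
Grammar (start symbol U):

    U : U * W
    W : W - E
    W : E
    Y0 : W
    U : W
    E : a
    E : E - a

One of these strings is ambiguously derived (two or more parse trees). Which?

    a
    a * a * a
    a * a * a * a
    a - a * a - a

a: 1 tree
a * a * a: 1 tree
a * a * a * a: 1 tree
a - a * a - a: 4 trees

a - a * a - a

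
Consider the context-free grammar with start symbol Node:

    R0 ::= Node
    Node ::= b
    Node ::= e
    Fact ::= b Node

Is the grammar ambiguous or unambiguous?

Only Node is reachable from Node; ignoring the rest: Each reachable nonterminal has at most one production per leading terminal, and all productions are right-linear; the derivation is determined token-by-token.

Unambiguous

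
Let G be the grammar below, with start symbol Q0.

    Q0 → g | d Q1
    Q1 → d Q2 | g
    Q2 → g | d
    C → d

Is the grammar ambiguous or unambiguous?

Unambiguous

(C is unreachable from Q0, so its rules don't affect L(Q0).) Each reachable nonterminal has at most one production per leading terminal, and all productions are right-linear; the derivation is determined token-by-token.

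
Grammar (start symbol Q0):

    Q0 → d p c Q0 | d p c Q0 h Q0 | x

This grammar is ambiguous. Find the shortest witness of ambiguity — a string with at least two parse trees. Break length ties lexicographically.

d p c d p c x h x

length 1: no string has ≥2 trees
length 4: no string has ≥2 trees
length 6: no string has ≥2 trees
length 7: no string has ≥2 trees
length 9: d p c d p c x h x has 2 parse trees

Two derivations of d p c d p c x h x:
  Q0 ⇒ d p c Q0 ⇒ d p c d p c Q0 h Q0 ⇒ d p c d p c x h Q0 ⇒ d p c d p c x h x
  Q0 ⇒ d p c Q0 h Q0 ⇒ d p c d p c Q0 h Q0 ⇒ d p c d p c x h Q0 ⇒ d p c d p c x h x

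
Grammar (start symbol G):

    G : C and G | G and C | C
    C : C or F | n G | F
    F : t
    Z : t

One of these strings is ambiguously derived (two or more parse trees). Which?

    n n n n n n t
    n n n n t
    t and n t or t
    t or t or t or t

t and n t or t

n n n n n n t: 1 tree
n n n n t: 1 tree
t and n t or t: 4 trees
t or t or t or t: 1 tree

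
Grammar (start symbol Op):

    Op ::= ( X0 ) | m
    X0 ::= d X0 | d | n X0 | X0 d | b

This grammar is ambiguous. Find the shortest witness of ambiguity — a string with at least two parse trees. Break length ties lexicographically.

length 1: no string has ≥2 trees
length 3: no string has ≥2 trees
length 4: ( d d ) has 2 parse trees

Two derivations of ( d d ):
  Op ⇒ ( X0 ) ⇒ ( d X0 ) ⇒ ( d d )
  Op ⇒ ( X0 ) ⇒ ( X0 d ) ⇒ ( d d )

( d d )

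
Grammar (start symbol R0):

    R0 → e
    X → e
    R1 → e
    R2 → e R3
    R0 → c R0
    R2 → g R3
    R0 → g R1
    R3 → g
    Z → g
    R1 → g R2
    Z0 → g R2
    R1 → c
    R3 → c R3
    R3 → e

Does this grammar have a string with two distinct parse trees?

(Z, Z0, X are unreachable from R0, so their rules don't affect L(R0).) The reachable rules are right-linear with at most one rule per (nonterminal, next-terminal) pair. Each input token forces the next rule, so parsing is deterministic.

Unambiguous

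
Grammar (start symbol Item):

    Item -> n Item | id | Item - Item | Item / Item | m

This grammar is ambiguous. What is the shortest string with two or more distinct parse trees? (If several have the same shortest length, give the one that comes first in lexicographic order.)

length 1: no string has ≥2 trees
length 2: no string has ≥2 trees
length 3: no string has ≥2 trees
length 4: n id - id has 2 parse trees

Two derivations of n id - id:
  Item ⇒ n Item ⇒ n Item - Item ⇒ n id - Item ⇒ n id - id
  Item ⇒ Item - Item ⇒ n Item - Item ⇒ n id - Item ⇒ n id - id

n id - id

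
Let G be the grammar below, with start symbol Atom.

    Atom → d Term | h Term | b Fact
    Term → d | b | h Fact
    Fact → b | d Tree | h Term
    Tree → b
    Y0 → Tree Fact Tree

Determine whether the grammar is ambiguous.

(Y0 is unreachable from Atom, so its rules don't affect L(Atom).) Each reachable nonterminal has at most one production per leading terminal, and all productions are right-linear; the derivation is determined token-by-token.

Unambiguous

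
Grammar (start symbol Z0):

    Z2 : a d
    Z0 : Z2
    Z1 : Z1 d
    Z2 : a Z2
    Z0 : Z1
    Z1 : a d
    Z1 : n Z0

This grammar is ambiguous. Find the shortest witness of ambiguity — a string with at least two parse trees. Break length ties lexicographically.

a d

length 2: a d has 2 parse trees

Two derivations of a d:
  Z0 ⇒ Z2 ⇒ a d
  Z0 ⇒ Z1 ⇒ a d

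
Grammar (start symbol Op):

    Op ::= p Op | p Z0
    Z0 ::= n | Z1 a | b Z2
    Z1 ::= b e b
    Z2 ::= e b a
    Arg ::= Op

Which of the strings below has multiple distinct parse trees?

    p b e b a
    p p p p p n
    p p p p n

p b e b a

p b e b a: 2 trees
p p p p p n: 1 tree
p p p p n: 1 tree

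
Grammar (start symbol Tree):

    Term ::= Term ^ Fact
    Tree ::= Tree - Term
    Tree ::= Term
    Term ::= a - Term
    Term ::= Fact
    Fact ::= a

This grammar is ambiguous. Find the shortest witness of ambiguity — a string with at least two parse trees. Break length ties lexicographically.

a - a

length 1: no string has ≥2 trees
length 3: a - a has 2 parse trees

Two derivations of a - a:
  Tree ⇒ Tree - Term ⇒ Term - Term ⇒ Fact - Term ⇒ a - Term ⇒ a - Fact ⇒ a - a
  Tree ⇒ Term ⇒ a - Term ⇒ a - Fact ⇒ a - a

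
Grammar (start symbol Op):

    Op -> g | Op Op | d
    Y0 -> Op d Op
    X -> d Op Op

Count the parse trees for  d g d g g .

Parse trees for d g d g g (showing first 6 of 14):
  [Op [Op d] [Op [Op g] [Op [Op d] [Op [Op g] [Op g]]]]]
  [Op [Op d] [Op [Op g] [Op [Op [Op d] [Op g]] [Op g]]]]
  [Op [Op d] [Op [Op [Op g] [Op d]] [Op [Op g] [Op g]]]]
  [Op [Op d] [Op [Op [Op g] [Op [Op d] [Op g]]] [Op g]]]
  [Op [Op d] [Op [Op [Op [Op g] [Op d]] [Op g]] [Op g]]]
  [Op [Op [Op d] [Op g]] [Op [Op d] [Op [Op g] [Op g]]]]

14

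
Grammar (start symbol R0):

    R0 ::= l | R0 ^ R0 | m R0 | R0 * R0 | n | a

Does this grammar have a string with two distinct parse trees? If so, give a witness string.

Ambiguous

Witness: m a * a

Derivation 1: R0 ⇒ m R0 ⇒ m R0 * R0 ⇒ m a * R0 ⇒ m a * a
Derivation 2: R0 ⇒ R0 * R0 ⇒ m R0 * R0 ⇒ m a * R0 ⇒ m a * a

Two distinct leftmost derivations for the same string.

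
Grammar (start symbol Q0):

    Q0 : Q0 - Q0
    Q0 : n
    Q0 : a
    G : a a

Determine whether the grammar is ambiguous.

Witness: a - a - a

Derivation 1: Q0 ⇒ Q0 - Q0 ⇒ Q0 - Q0 - Q0 ⇒ a - Q0 - Q0 ⇒ a - a - Q0 ⇒ a - a - a
Derivation 2: Q0 ⇒ Q0 - Q0 ⇒ a - Q0 ⇒ a - Q0 - Q0 ⇒ a - a - Q0 ⇒ a - a - a

Two distinct leftmost derivations for the same string.

Ambiguous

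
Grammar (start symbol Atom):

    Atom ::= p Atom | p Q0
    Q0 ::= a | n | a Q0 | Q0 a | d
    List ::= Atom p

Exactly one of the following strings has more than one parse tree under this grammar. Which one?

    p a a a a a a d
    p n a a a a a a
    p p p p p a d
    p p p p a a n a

p a a a a a a d: 1 tree
p n a a a a a a: 1 tree
p p p p p a d: 1 tree
p p p p a a n a: 3 trees

p p p p a a n a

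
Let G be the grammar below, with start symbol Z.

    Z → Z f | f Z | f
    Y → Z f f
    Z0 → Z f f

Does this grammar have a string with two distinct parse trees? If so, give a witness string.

Ambiguous

Witness: f f

Derivation 1: Z ⇒ Z f ⇒ f f
Derivation 2: Z ⇒ f Z ⇒ f f

Two distinct leftmost derivations for the same string.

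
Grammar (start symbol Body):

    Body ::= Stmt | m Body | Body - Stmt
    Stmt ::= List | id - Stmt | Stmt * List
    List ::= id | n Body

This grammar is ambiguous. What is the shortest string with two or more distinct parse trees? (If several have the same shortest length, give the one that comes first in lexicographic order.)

id - id

length 1: no string has ≥2 trees
length 2: no string has ≥2 trees
length 3: id - id has 2 parse trees

Two derivations of id - id:
  Body ⇒ Stmt ⇒ id - Stmt ⇒ id - List ⇒ id - id
  Body ⇒ Body - Stmt ⇒ Stmt - Stmt ⇒ List - Stmt ⇒ id - Stmt ⇒ id - List ⇒ id - id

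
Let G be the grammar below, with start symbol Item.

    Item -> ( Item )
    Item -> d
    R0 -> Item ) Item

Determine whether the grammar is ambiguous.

Unambiguous

Only Item is reachable from Item; ignoring the rest: Each string is a nest of matched brackets around a single atom. An opening bracket forces the recursive rule; an atom forces the base rule.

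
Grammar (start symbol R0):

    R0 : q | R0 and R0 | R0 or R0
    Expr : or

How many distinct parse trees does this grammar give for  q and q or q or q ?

Parse trees for q and q or q or q:
  [R0 [R0 q] and [R0 [R0 q] or [R0 [R0 q] or [R0 q]]]]
  [R0 [R0 q] and [R0 [R0 [R0 q] or [R0 q]] or [R0 q]]]
  [R0 [R0 [R0 q] and [R0 q]] or [R0 [R0 q] or [R0 q]]]
  [R0 [R0 [R0 q] and [R0 [R0 q] or [R0 q]]] or [R0 q]]
  [R0 [R0 [R0 [R0 q] and [R0 q]] or [R0 q]] or [R0 q]]

5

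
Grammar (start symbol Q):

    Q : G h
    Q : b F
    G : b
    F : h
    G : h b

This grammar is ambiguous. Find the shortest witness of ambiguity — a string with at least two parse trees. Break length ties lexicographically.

length 2: b h has 2 parse trees

Two derivations of b h:
  Q ⇒ G h ⇒ b h
  Q ⇒ b F ⇒ b h

b h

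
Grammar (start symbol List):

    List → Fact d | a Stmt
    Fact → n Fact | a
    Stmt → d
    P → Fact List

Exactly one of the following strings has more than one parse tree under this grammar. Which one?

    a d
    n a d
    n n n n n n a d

a d

a d: 2 trees
n a d: 1 tree
n n n n n n a d: 1 tree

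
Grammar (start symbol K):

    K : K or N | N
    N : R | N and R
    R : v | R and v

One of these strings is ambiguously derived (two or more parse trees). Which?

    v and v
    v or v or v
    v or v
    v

v and v

v and v: 2 trees
v or v or v: 1 tree
v or v: 1 tree
v: 1 tree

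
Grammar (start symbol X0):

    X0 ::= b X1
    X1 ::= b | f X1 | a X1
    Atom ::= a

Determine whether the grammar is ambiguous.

Unambiguous

Only X0, X1 are reachable from X0; ignoring the rest: Restricted to the reachable nonterminals, every rule has the form A → t or A → t B, and no two rules for the same A share a first terminal. The grammar encodes a DFA — one run per string.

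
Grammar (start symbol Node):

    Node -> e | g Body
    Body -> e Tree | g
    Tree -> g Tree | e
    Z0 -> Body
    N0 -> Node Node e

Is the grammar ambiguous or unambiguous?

Unambiguous

(Z0, N0 are unreachable from Node, so their rules don't affect L(Node).) Restricted to the reachable nonterminals, every rule has the form A → t or A → t B, and no two rules for the same A share a first terminal. The grammar encodes a DFA — one run per string.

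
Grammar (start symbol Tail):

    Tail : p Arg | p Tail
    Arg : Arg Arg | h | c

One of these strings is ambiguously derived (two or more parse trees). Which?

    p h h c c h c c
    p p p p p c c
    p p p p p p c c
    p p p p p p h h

p h h c c h c c: 132 trees
p p p p p c c: 1 tree
p p p p p p c c: 1 tree
p p p p p p h h: 1 tree

p h h c c h c c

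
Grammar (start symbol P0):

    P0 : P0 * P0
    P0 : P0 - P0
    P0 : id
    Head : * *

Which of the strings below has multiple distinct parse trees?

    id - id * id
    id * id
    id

id - id * id

id - id * id: 2 trees
id * id: 1 tree
id: 1 tree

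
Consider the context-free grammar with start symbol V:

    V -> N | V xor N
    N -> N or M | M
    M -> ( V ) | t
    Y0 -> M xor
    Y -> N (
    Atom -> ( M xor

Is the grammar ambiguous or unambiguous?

(Y0, Y, Atom are unreachable from V, so their rules don't affect L(V).) The grammar is stratified — V handles 'xor' (left-recursive), N handles 'or', M atoms. Each operator has a fixed associativity and precedence level, so every string has one parse.

Unambiguous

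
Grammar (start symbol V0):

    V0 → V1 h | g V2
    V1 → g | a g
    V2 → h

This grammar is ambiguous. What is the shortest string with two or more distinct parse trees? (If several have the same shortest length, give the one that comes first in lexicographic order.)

g h

length 2: g h has 2 parse trees

Two derivations of g h:
  V0 ⇒ V1 h ⇒ g h
  V0 ⇒ g V2 ⇒ g h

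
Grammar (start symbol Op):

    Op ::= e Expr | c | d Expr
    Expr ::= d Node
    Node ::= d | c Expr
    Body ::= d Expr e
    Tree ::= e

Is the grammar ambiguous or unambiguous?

Unambiguous

(Body, Tree are unreachable from Op, so their rules don't affect L(Op).) Restricted to the reachable nonterminals, every rule has the form A → t or A → t B, and no two rules for the same A share a first terminal. The grammar encodes a DFA — one run per string.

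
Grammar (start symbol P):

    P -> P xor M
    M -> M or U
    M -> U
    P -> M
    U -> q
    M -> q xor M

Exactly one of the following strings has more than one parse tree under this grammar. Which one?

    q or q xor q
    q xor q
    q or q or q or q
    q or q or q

q or q xor q: 1 tree
q xor q: 2 trees
q or q or q or q: 1 tree
q or q or q: 1 tree

q xor q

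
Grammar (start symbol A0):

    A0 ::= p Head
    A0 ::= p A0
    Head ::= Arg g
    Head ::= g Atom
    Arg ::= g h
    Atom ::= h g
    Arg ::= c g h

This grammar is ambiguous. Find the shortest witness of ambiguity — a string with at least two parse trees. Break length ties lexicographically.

length 4: p g h g has 2 parse trees

Two derivations of p g h g:
  A0 ⇒ p Head ⇒ p Arg g ⇒ p g h g
  A0 ⇒ p Head ⇒ p g Atom ⇒ p g h g

p g h g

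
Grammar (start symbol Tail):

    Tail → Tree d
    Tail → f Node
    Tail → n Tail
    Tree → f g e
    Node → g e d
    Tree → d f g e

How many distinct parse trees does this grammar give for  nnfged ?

2

Parse trees for nnfged:
  [Tail n [Tail n [Tail [Tree f g e] d]]]
  [Tail n [Tail n [Tail f [Node g e d]]]]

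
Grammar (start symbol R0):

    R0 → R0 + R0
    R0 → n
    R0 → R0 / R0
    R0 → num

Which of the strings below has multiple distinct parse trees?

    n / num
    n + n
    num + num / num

n / num: 1 tree
n + n: 1 tree
num + num / num: 2 trees

num + num / num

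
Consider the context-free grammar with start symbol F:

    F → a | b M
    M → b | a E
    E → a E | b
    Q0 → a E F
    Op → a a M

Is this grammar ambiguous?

(Q0, Op are unreachable from F, so their rules don't affect L(F).) Each reachable nonterminal has at most one production per leading terminal, and all productions are right-linear; the derivation is determined token-by-token.

Unambiguous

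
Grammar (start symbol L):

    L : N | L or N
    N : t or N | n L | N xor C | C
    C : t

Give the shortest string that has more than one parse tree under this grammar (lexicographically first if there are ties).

length 1: no string has ≥2 trees
length 2: no string has ≥2 trees
length 3: t or t has 2 parse trees

Two derivations of t or t:
  L ⇒ N ⇒ t or N ⇒ t or C ⇒ t or t
  L ⇒ L or N ⇒ N or N ⇒ C or N ⇒ t or N ⇒ t or C ⇒ t or t

t or t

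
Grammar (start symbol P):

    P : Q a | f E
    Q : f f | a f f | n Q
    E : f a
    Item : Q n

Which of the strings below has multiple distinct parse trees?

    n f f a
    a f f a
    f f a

f f a

n f f a: 1 tree
a f f a: 1 tree
f f a: 2 trees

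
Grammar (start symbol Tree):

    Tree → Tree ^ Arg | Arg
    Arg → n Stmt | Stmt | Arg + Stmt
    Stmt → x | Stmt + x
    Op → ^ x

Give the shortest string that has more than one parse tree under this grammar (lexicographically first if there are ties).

length 1: no string has ≥2 trees
length 2: no string has ≥2 trees
length 3: x + x has 2 parse trees

Two derivations of x + x:
  Tree ⇒ Arg ⇒ Stmt ⇒ Stmt + x ⇒ x + x
  Tree ⇒ Arg ⇒ Arg + Stmt ⇒ Stmt + Stmt ⇒ x + Stmt ⇒ x + x

x + x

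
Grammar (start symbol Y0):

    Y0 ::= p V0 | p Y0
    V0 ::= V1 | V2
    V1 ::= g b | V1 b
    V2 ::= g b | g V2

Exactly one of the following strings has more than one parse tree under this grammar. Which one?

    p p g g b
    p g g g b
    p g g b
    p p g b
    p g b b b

p p g g b: 1 tree
p g g g b: 1 tree
p g g b: 1 tree
p p g b: 2 trees
p g b b b: 1 tree

p p g b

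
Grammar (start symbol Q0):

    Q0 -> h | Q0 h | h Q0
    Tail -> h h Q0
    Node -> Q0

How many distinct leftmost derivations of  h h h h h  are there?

16

Parse trees for h h h h h (showing first 6 of 16):
  [Q0 [Q0 [Q0 [Q0 [Q0 h] h] h] h] h]
  [Q0 [Q0 [Q0 [Q0 h [Q0 h]] h] h] h]
  [Q0 [Q0 [Q0 h [Q0 [Q0 h] h]] h] h]
  [Q0 [Q0 [Q0 h [Q0 h [Q0 h]]] h] h]
  [Q0 [Q0 h [Q0 [Q0 [Q0 h] h] h]] h]
  [Q0 [Q0 h [Q0 [Q0 h [Q0 h]] h]] h]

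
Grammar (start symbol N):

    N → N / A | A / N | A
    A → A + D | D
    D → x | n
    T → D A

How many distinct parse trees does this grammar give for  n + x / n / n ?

Parse trees for n + x / n / n:
  [N [N [N [A [A [D n]] + [D x]]] / [A [D n]]] / [A [D n]]]
  [N [N [A [A [D n]] + [D x]] / [N [A [D n]]]] / [A [D n]]]
  [N [A [A [D n]] + [D x]] / [N [N [A [D n]]] / [A [D n]]]]
  [N [A [A [D n]] + [D x]] / [N [A [D n]] / [N [A [D n]]]]]

4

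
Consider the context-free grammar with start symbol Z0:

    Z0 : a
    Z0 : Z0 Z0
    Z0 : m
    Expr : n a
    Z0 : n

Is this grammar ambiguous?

Ambiguous

Witness: a a a

Derivation 1: Z0 ⇒ Z0 Z0 ⇒ a Z0 ⇒ a Z0 Z0 ⇒ a a Z0 ⇒ a a a
Derivation 2: Z0 ⇒ Z0 Z0 ⇒ Z0 Z0 Z0 ⇒ a Z0 Z0 ⇒ a a Z0 ⇒ a a a

Two distinct leftmost derivations for the same string.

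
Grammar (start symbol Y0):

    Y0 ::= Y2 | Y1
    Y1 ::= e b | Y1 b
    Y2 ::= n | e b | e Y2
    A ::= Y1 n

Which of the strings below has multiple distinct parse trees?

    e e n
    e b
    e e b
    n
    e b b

e e n: 1 tree
e b: 2 trees
e e b: 1 tree
n: 1 tree
e b b: 1 tree

e b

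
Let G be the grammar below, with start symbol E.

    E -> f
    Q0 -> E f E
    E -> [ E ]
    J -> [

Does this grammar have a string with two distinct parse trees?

Only E is reachable from E; ignoring the rest: Each string is a nest of matched brackets around a single atom. An opening bracket forces the recursive rule; an atom forces the base rule.

Unambiguous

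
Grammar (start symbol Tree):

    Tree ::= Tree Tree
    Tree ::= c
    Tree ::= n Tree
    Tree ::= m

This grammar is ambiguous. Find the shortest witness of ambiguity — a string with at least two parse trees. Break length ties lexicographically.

c c c

length 1: no string has ≥2 trees
length 2: no string has ≥2 trees
length 3: c c c has 2 parse trees

Two derivations of c c c:
  Tree ⇒ Tree Tree ⇒ Tree Tree Tree ⇒ c Tree Tree ⇒ c c Tree ⇒ c c c
  Tree ⇒ Tree Tree ⇒ c Tree ⇒ c Tree Tree ⇒ c c Tree ⇒ c c c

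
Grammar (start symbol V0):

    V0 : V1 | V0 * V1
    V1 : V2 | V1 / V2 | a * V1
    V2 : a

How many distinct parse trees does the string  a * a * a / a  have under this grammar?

7

Parse trees for a * a * a / a:
  [V0 [V1 [V1 a * [V1 a * [V1 [V2 a]]]] / [V2 a]]]
  [V0 [V1 a * [V1 [V1 a * [V1 [V2 a]]] / [V2 a]]]]
  [V0 [V1 a * [V1 a * [V1 [V1 [V2 a]] / [V2 a]]]]]
  [V0 [V0 [V1 [V2 a]]] * [V1 [V1 a * [V1 [V2 a]]] / [V2 a]]]
  [V0 [V0 [V1 [V2 a]]] * [V1 a * [V1 [V1 [V2 a]] / [V2 a]]]]
  [V0 [V0 [V1 a * [V1 [V2 a]]]] * [V1 [V1 [V2 a]] / [V2 a]]]
  [V0 [V0 [V0 [V1 [V2 a]]] * [V1 [V2 a]]] * [V1 [V1 [V2 a]] / [V2 a]]]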